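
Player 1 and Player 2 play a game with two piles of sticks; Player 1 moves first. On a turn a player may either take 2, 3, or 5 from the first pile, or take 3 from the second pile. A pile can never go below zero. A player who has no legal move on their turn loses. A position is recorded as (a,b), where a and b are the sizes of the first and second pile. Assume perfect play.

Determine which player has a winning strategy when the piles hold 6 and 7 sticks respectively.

Player 1 wins.

Label each position W (a win for the player to move) or L (a loss). A position with no legal move is L; any other position is W exactly when some move reaches an L, and L when every move reaches a W.
No move ever increases a pile, so every position that can arise here has a ≤ 6 and b ≤ 7; it is enough to label the cells with 0 ≤ a ≤ 6 and 0 ≤ b ≤ 7.
Every move lowers a or b (never raises either), so fill the grid row by row in increasing a, and left to right within a row: each cell's successors are then already labelled.
      b=0  b=1  b=2  b=3  b=4  b=5  b=6  b=7
a=0:    L    L    L    W    W    W    L    L
a=1:    L    L    L    W    W    W    L    L
a=2:    W    W    W    L    L    L    W    W
a=3:    W    W    W    L    L    L    W    W
a=4:    W    W    W    W    W    W    W    W
a=5:    W    W    W    W    W    W    W    W
a=6:    W    W    W    W    W    W    W    W
Cells with no legal move (terminal, hence L): (0,0), (0,1), (0,2), (1,0), (1,1), (1,2).
The remaining L cells, each justified by listing all of its moves:
(0,6): only reaches (0,3)(W), which is W → L
(0,7): only reaches (0,4)(W), which is W → L
(1,6): only reaches (1,3)(W), which is W → L
(1,7): only reaches (1,4)(W), which is W → L
(2,3): only reaches (0,3)(W), (2,0)(W), all W → L
(2,4): only reaches (0,4)(W), (2,1)(W), all W → L
(2,5): only reaches (0,5)(W), (2,2)(W), all W → L
(3,3): only reaches (1,3)(W), (0,3)(W), (3,0)(W), all W → L
(3,4): only reaches (1,4)(W), (0,4)(W), (3,1)(W), all W → L
(3,5): only reaches (1,5)(W), (0,5)(W), (3,2)(W), all W → L
Every other cell has at least one move into one of the L cells above, so it is W.
From (6,7) Player 1 can move to (1,7), reaching an L position.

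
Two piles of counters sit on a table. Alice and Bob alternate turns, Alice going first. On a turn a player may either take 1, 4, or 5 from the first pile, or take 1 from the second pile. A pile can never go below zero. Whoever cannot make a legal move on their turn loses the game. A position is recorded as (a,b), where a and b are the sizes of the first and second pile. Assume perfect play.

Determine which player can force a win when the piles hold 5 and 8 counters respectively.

Label each position W (a win for the player to move) or L (a loss). A position with no legal move is L; any other position is W exactly when some move reaches an L, and L when every move reaches a W.
No move ever increases a pile, so every position that can arise here has a ≤ 5 and b ≤ 8; it is enough to label the cells with 0 ≤ a ≤ 5 and 0 ≤ b ≤ 8.
Every move lowers a or b (never raises either), so fill the grid row by row in increasing a, and left to right within a row: each cell's successors are then already labelled.
      b=0  b=1  b=2  b=3  b=4  b=5  b=6  b=7  b=8
a=0:    L    W    L    W    L    W    L    W    L
a=1:    W    L    W    L    W    L    W    L    W
a=2:    L    W    L    W    L    W    L    W    L
a=3:    W    L    W    L    W    L    W    L    W
a=4:    W    W    W    W    W    W    W    W    W
a=5:    W    W    W    W    W    W    W    W    W
Cells with no legal move (terminal, hence L): (0,0).
The remaining L cells, each justified by listing all of its moves:
(0,2): →(0,1)(W) only, which is W, so L
(0,4): →(0,3)(W) only, which is W, so L
(0,6): →(0,5)(W) only, which is W, so L
(0,8): →(0,7)(W) only, which is W, so L
(1,1): →(0,1)(W), (1,0)(W) — all W, so L
(1,3): →(0,3)(W), (1,2)(W) — all W, so L
(1,5): →(0,5)(W), (1,4)(W) — all W, so L
(1,7): →(0,7)(W), (1,6)(W) — all W, so L
(2,0): →(1,0)(W) only, which is W, so L
(2,2): →(1,2)(W), (2,1)(W) — all W, so L
(2,4): →(1,4)(W), (2,3)(W) — all W, so L
(2,6): →(1,6)(W), (2,5)(W) — all W, so L
(2,8): →(1,8)(W), (2,7)(W) — all W, so L
(3,1): →(2,1)(W), (3,0)(W) — all W, so L
(3,3): →(2,3)(W), (3,2)(W) — all W, so L
(3,5): →(2,5)(W), (3,4)(W) — all W, so L
(3,7): →(2,7)(W), (3,6)(W) — all W, so L
Every other cell has at least one move into one of the L cells above, so it is W.
The starting position (5,8) is W: Alice should move to (0,8), handing over an L position.

Alice wins.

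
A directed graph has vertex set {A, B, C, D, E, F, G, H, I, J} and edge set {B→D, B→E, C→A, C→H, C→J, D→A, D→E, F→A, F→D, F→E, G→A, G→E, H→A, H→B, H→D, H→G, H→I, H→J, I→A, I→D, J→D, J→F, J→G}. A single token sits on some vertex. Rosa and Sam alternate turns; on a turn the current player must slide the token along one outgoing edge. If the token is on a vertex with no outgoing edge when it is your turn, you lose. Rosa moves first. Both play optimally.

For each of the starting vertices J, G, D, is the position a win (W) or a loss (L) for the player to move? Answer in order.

J: L, G: W, D: W

Label each position W (a win for the player to move) or L (a loss). A position with no legal move is L; any other position is W exactly when some move reaches an L, and L when every move reaches a W.
Every edge goes from a vertex to one that appears earlier in the order A, E, D, I, F, B, G, J, H, C, so processing vertices in that order labels each vertex after all of its successors.
A: no outgoing edge → L
E: no outgoing edge → L
D: →E(L), so W
I: →A(L), so W
F: →E(L), so W
B: →E(L), so W
G: →E(L), so W
J: →G(W), F(W), D(W) — all W, so L
H: →J(L), so W
C: →J(L), so W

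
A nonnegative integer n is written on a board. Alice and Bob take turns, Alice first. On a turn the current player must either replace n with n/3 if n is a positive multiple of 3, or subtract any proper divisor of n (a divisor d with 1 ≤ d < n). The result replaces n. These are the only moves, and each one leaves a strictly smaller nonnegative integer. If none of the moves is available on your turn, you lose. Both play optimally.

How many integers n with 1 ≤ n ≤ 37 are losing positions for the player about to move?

Classify positions by backward induction: terminal positions (no move available) are L. From any other position, the mover wins iff some move reaches an L.
n=0: no move → L
n=1: no move → L
n=2: W (go to 1, an L position)
n=3: W (go to 1, an L position)
n=4: L (options 2(W), 3(W) are all W)
n=5: W (go to 4, an L position)
n=6: W (go to 4, an L position)
n=7: L (sole option 6(W) is W)
n=8: W (go to 4, an L position)
n=9: L (options 3(W), 6(W), 8(W) are all W)
n=10: W (go to 9, an L position)
n=11: L (sole option 10(W) is W)
n=12: W (go to 4, an L position)
n=13: L (sole option 12(W) is W)
n=14: W (go to 7, an L position)
n=15: L (options 5(W), 10(W), 12(W), 14(W) are all W)
n=16: W (go to 15, an L position)
n=17: L (sole option 16(W) is W)
n=18: W (go to 9, an L position)
n=19: L (sole option 18(W) is W)
n=20: W (go to 15, an L position)
n=21: W (go to 7, an L position)
n=22: W (go to 11, an L position)
n=23: L (sole option 22(W) is W)
n=24: W (go to 23, an L position)
n=25: L (options 20(W), 24(W) are all W)
n=26: W (go to 13, an L position)
n=27: W (go to 9, an L position)
n=28: L (options 14(W), 21(W), 24(W), 26(W), 27(W) are all W)
n=29: W (go to 28, an L position)
n=30: W (go to 15, an L position)
n=31: L (sole option 30(W) is W)
n=32: W (go to 28, an L position)
n=33: W (go to 11, an L position)
n=34: W (go to 17, an L position)
n=35: W (go to 28, an L position)
n=36: L (options 12(W), 18(W), 24(W), 27(W), 30(W), 32(W), 33(W), 34(W), 35(W) are all W)
n=37: W (go to 36, an L position)
L entries with 1 ≤ n ≤ 37 (n=0 is outside the asked range and is not counted): n = 1, 4, 7, 9, 11, 13, 15, 17, 19, 23, 25, 28, 31, 36; that makes 14.

14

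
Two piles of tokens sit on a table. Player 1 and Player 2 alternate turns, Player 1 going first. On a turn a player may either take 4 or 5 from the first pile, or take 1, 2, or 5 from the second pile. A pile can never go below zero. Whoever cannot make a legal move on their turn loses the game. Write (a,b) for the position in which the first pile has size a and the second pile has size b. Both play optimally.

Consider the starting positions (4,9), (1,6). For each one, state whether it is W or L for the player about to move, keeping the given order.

(4,9): W, (1,6): L

Build the W/L table. Terminal = L. A non-terminal position is W if it has a move to some L; otherwise it is L.
No move ever increases a pile, so every position that can arise here has a ≤ 4 and b ≤ 9; it is enough to label the cells with 0 ≤ a ≤ 4 and 0 ≤ b ≤ 9.
Every move lowers a or b (never raises either), so fill the grid row by row in increasing a, and left to right within a row: each cell's successors are then already labelled.
      b=0  b=1  b=2  b=3  b=4  b=5  b=6  b=7  b=8  b=9
a=0:    L    W    W    L    W    W    L    W    W    L
a=1:    L    W    W    L    W    W    L    W    W    L
a=2:    L    W    W    L    W    W    L    W    W    L
a=3:    L    W    W    L    W    W    L    W    W    L
a=4:    W    L    W    W    L    W    W    L    W    W
Cells with no legal move (terminal, hence L): (0,0), (1,0), (2,0), (3,0).
The remaining L cells, each justified by listing all of its moves:
(0,3): L (options (0,2)(W), (0,1)(W) are all W)
(0,6): L (options (0,5)(W), (0,4)(W), (0,1)(W) are all W)
(0,9): L (options (0,8)(W), (0,7)(W), (0,4)(W) are all W)
(1,3): L (options (1,2)(W), (1,1)(W) are all W)
(1,6): L (options (1,5)(W), (1,4)(W), (1,1)(W) are all W)
(1,9): L (options (1,8)(W), (1,7)(W), (1,4)(W) are all W)
(2,3): L (options (2,2)(W), (2,1)(W) are all W)
(2,6): L (options (2,5)(W), (2,4)(W), (2,1)(W) are all W)
(2,9): L (options (2,8)(W), (2,7)(W), (2,4)(W) are all W)
(3,3): L (options (3,2)(W), (3,1)(W) are all W)
(3,6): L (options (3,5)(W), (3,4)(W), (3,1)(W) are all W)
(3,9): L (options (3,8)(W), (3,7)(W), (3,4)(W) are all W)
(4,1): L (options (0,1)(W), (4,0)(W) are all W)
(4,4): L (options (0,4)(W), (4,3)(W), (4,2)(W) are all W)
(4,7): L (options (0,7)(W), (4,6)(W), (4,5)(W), (4,2)(W) are all W)
Every other cell has at least one move into one of the L cells above, so it is W.
(4,9): the move to (0,9) reaches an L cell, so W
(1,6): one of the L cells justified above, so L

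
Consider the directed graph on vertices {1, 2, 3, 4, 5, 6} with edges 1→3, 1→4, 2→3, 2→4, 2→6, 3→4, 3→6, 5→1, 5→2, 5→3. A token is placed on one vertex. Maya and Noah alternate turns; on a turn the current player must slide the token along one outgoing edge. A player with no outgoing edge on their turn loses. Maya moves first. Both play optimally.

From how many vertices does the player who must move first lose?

3

Positions with no move are L. A position that does have a move is losing for the player to move precisely when every available move leads to a winning position for the opponent. Fill in the labels:
Every edge goes from a vertex to one that appears earlier in the order 6, 4, 3, 1, 2, 5, so processing vertices in that order labels each vertex after all of its successors.
6: no outgoing edge → L
4: no outgoing edge → L
3: reaches L-position 4 → W
1: reaches L-position 4 → W
2: reaches L-position 4 → W
5: only reaches 2(W), 1(W), 3(W), all W → L
The L vertices are 4, 5, 6; that is 3 in all.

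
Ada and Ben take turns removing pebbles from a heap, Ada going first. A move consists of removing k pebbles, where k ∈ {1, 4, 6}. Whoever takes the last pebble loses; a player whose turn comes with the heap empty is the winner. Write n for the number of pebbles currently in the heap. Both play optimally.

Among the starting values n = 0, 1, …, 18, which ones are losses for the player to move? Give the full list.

Classify positions by backward induction: terminal positions (no move available) are W. From any other position, the mover wins iff some move reaches an L.
n=0: no move; the opponent has just taken the last pebble and therefore loses → W
n=1: only reaches 0(W), which is W → L
n=2: reaches L-position 1 → W
n=3: only reaches 2(W), which is W → L
n=4: reaches L-position 3 → W
n=5: reaches L-position 1 → W
n=6: only reaches 5(W), 2(W), 0(W), all W → L
n=7: reaches L-position 6 → W
n=8: only reaches 7(W), 4(W), 2(W), all W → L
n=9: reaches L-position 8 → W
n=10: reaches L-position 6 → W
n=11: only reaches 10(W), 7(W), 5(W), all W → L
n=12: reaches L-position 11 → W
n=13: only reaches 12(W), 9(W), 7(W), all W → L
n=14: reaches L-position 13 → W
n=15: reaches L-position 11 → W
n=16: only reaches 15(W), 12(W), 10(W), all W → L
n=17: reaches L-position 16 → W
n=18: only reaches 17(W), 14(W), 12(W), all W → L
Reading off the rows marked L gives the requested list; there are 8 such values of n.

1, 3, 6, 8, 11, 13, 16, 18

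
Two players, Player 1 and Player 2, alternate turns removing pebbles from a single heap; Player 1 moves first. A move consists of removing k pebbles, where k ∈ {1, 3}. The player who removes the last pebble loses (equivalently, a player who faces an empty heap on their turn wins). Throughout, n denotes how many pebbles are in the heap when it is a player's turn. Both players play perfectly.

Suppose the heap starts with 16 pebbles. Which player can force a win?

Player 1 wins.

Use the standard recursion: the mover wins at a terminal position; elsewhere, the mover wins exactly when some move hands the opponent an L position.
n=0: no move; the opponent has just taken the last pebble and therefore loses → W
n=1: the only move is to 0(W), a W ⇒ L
n=2: can move to 1, which is L ⇒ W
n=3: moves to 2(W), 0(W); every one is W ⇒ L
n=4: can move to 3, which is L ⇒ W
n=5: moves to 4(W), 2(W); every one is W ⇒ L
n=6: can move to 5, which is L ⇒ W
n=7: moves to 6(W), 4(W); every one is W ⇒ L
n=8: can move to 7, which is L ⇒ W
n=9: moves to 8(W), 6(W); every one is W ⇒ L
n=10: can move to 9, which is L ⇒ W
n=11: moves to 10(W), 8(W); every one is W ⇒ L
n=12: can move to 11, which is L ⇒ W
n=13: moves to 12(W), 10(W); every one is W ⇒ L
n=14: can move to 13, which is L ⇒ W
n=15: moves to 14(W), 12(W); every one is W ⇒ L
n=16: can move to 15, which is L ⇒ W
The starting position 16 is W: Player 1 should remove 1, leaving 15, handing over an L position.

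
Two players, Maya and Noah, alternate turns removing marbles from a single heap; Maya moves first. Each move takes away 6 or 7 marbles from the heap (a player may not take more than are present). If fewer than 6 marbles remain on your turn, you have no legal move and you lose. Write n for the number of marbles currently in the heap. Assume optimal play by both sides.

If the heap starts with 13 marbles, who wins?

Noah wins.

Use the standard recursion: the mover loses at a terminal position; elsewhere, the mover wins exactly when some move hands the opponent an L position.
n=0: no move → L
n=1: no move → L
n=2: no move → L
n=3: no move → L
n=4: no move → L
n=5: no move → L
n=6: →0(L), so W
n=7: →1(L), so W
n=8: →2(L), so W
n=9: →3(L), so W
n=10: →4(L), so W
n=11: →5(L), so W
n=12: →5(L), so W
n=13: →7(W), 6(W) — all W, so L
The starting position 13 is L: whatever Maya does, the opponent receives a W position.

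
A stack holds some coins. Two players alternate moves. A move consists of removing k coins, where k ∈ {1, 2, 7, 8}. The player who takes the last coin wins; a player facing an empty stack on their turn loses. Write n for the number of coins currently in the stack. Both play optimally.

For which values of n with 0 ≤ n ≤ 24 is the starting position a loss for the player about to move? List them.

Classify positions by backward induction: terminal positions (no move available) are L. From any other position, the mover wins iff some move reaches an L.
n=0: no move → L
n=1: →0(L), so W
n=2: →0(L), so W
n=3: →2(W), 1(W) — all W, so L
n=4: →3(L), so W
n=5: →3(L), so W
n=6: →5(W), 4(W) — all W, so L
n=7: →6(L), so W
n=8: →6(L), so W
n=9: →8(W), 7(W), 2(W), 1(W) — all W, so L
n=10: →9(L), so W
n=11: →9(L), so W
n=12: →11(W), 10(W), 5(W), 4(W) — all W, so L
n=13: →12(L), so W
n=14: →12(L), so W
n=15: →14(W), 13(W), 8(W), 7(W) — all W, so L
n=16: →15(L), so W
n=17: →15(L), so W
n=18: →17(W), 16(W), 11(W), 10(W) — all W, so L
n=19: →18(L), so W
n=20: →18(L), so W
n=21: →20(W), 19(W), 14(W), 13(W) — all W, so L
n=22: →21(L), so W
n=23: →21(L), so W
n=24: →23(W), 22(W), 17(W), 16(W) — all W, so L
Reading off the rows marked L gives the requested list; there are 9 such values of n.

0, 3, 6, 9, 12, 15, 18, 21, 24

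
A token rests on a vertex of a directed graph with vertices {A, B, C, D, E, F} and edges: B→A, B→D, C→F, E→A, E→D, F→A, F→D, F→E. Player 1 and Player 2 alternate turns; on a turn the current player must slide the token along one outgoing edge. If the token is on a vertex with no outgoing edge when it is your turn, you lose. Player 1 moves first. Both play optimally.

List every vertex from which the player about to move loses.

A, C, D

Use the standard recursion: the mover loses at a terminal position; elsewhere, the mover wins exactly when some move hands the opponent an L position.
Every edge goes from a vertex to one that appears earlier in the order D, A, E, F, B, C, so processing vertices in that order labels each vertex after all of its successors.
D: no outgoing edge → L
A: no outgoing edge → L
E: reaches L-position A → W
F: reaches L-position A → W
B: reaches L-position A → W
C: only reaches F(W), which is W → L
Reading off the rows marked L gives the requested list; there are 3 such vertices.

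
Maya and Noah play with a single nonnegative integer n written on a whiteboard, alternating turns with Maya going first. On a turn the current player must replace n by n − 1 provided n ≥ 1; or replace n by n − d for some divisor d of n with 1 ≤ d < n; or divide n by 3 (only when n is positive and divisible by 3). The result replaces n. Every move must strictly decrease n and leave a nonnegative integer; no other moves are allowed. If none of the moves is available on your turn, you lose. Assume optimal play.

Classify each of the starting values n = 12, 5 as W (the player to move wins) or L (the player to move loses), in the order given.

12: W, 5: L

Positions with no move are L. A position that does have a move is losing for the player to move precisely when every available move leads to a winning position for the opponent. Fill in the labels:
n=0: no move → L
n=1: can move to 0, which is L ⇒ W
n=2: the only move is to 1(W), a W ⇒ L
n=3: can move to 2, which is L ⇒ W
n=4: can move to 2, which is L ⇒ W
n=5: the only move is to 4(W), a W ⇒ L
n=6: can move to 2, which is L ⇒ W
n=7: the only move is to 6(W), a W ⇒ L
n=8: can move to 7, which is L ⇒ W
n=9: moves to 3(W), 6(W), 8(W); every one is W ⇒ L
n=10: can move to 5, which is L ⇒ W
n=11: the only move is to 10(W), a W ⇒ L
n=12: can move to 9, which is L ⇒ W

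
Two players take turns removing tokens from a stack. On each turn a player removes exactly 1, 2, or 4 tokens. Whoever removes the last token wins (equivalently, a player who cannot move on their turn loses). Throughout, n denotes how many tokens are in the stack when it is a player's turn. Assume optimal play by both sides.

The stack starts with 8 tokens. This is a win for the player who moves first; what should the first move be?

Remove 2, leaving 6.

Use the standard recursion: the mover loses at a terminal position; elsewhere, the mover wins exactly when some move hands the opponent an L position.
n=0: no move → L
n=1: →0(L), so W
n=2: →0(L), so W
n=3: →2(W), 1(W) — all W, so L
n=4: →3(L), so W
n=5: →3(L), so W
n=6: →5(W), 4(W), 2(W) — all W, so L
n=7: →6(L), so W
n=8: →6(L), so W
From 8, the L positions reachable in one move are: 6.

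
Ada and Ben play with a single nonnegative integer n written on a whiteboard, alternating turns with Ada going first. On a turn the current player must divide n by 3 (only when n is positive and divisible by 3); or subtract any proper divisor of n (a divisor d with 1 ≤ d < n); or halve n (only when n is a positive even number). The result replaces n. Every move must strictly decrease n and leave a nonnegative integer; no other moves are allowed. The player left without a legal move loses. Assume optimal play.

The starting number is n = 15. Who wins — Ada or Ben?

Ben wins.

Label each position W (a win for the player to move) or L (a loss). A position with no legal move is L; any other position is W exactly when some move reaches an L, and L when every move reaches a W.
n=0: no move → L
n=1: no move → L
n=2: W (go to 1, an L position)
n=3: W (go to 1, an L position)
n=4: L (options 2(W), 3(W) are all W)
n=5: W (go to 4, an L position)
n=6: W (go to 4, an L position)
n=7: L (sole option 6(W) is W)
n=8: W (go to 4, an L position)
n=9: L (options 3(W), 6(W), 8(W) are all W)
n=10: W (go to 9, an L position)
n=11: L (sole option 10(W) is W)
n=12: W (go to 4, an L position)
n=13: L (sole option 12(W) is W)
n=14: W (go to 7, an L position)
n=15: L (options 5(W), 10(W), 12(W), 14(W) are all W)
The starting position 15 is L: whatever Ada does, the opponent receives a W position.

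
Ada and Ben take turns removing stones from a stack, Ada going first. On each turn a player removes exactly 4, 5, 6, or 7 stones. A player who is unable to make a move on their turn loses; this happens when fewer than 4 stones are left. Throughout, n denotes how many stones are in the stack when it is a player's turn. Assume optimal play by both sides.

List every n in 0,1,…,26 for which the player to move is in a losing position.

Label each position W (a win for the player to move) or L (a loss). A position with no legal move is L; any other position is W exactly when some move reaches an L, and L when every move reaches a W.
n=0: no move → L
n=1: no move → L
n=2: no move → L
n=3: no move → L
n=4: W (go to 0, an L position)
n=5: W (go to 1, an L position)
n=6: W (go to 2, an L position)
n=7: W (go to 3, an L position)
n=8: W (go to 3, an L position)
n=9: W (go to 3, an L position)
n=10: W (go to 3, an L position)
n=11: L (options 7(W), 6(W), 5(W), 4(W) are all W)
n=12: L (options 8(W), 7(W), 6(W), 5(W) are all W)
n=13: L (options 9(W), 8(W), 7(W), 6(W) are all W)
n=14: L (options 10(W), 9(W), 8(W), 7(W) are all W)
n=15: W (go to 11, an L position)
n=16: W (go to 12, an L position)
n=17: W (go to 13, an L position)
n=18: W (go to 14, an L position)
n=19: W (go to 14, an L position)
n=20: W (go to 14, an L position)
n=21: W (go to 14, an L position)
n=22: L (options 18(W), 17(W), 16(W), 15(W) are all W)
n=23: L (options 19(W), 18(W), 17(W), 16(W) are all W)
n=24: L (options 20(W), 19(W), 18(W), 17(W) are all W)
n=25: L (options 21(W), 20(W), 19(W), 18(W) are all W)
n=26: W (go to 22, an L position)
The losing starting values of n are exactly the entries labelled L in this table (12 of them).

0, 1, 2, 3, 11, 12, 13, 14, 22, 23, 24, 25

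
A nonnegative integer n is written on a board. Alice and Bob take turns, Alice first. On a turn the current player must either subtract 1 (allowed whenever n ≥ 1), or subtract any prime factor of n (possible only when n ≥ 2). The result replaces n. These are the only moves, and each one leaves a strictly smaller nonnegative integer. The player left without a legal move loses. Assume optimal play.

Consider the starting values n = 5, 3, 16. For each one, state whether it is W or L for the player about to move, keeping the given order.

5: W, 3: W, 16: L

Label each position W (a win for the player to move) or L (a loss). A position with no legal move is L; any other position is W exactly when some move reaches an L, and L when every move reaches a W.
n=0: no move → L
n=1: W (go to 0, an L position)
n=2: W (go to 0, an L position)
n=3: W (go to 0, an L position)
n=4: L (options 2(W), 3(W) are all W)
n=5: W (go to 0, an L position)
n=6: W (go to 4, an L position)
n=7: W (go to 0, an L position)
n=8: L (options 6(W), 7(W) are all W)
n=9: W (go to 8, an L position)
n=10: W (go to 8, an L position)
n=11: W (go to 0, an L position)
n=12: L (options 9(W), 10(W), 11(W) are all W)
n=13: W (go to 0, an L position)
n=14: W (go to 12, an L position)
n=15: W (go to 12, an L position)
n=16: L (options 14(W), 15(W) are all W)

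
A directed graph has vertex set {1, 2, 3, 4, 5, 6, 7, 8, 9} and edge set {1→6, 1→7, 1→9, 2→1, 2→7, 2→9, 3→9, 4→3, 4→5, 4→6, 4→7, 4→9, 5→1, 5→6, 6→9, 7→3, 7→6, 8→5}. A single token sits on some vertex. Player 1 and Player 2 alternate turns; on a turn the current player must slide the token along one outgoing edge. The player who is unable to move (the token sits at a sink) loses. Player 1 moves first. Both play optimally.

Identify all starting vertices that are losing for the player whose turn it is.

5, 7, 9

Compute win/loss labels from the base case upward. A position with no move is L. Any other position is W if it can reach an L in one move, else L.
Every edge goes from a vertex to one that appears earlier in the order 9, 3, 6, 7, 1, 5, 2, 4, 8, so processing vertices in that order labels each vertex after all of its successors.
9: no outgoing edge → L
3: →9(L), so W
6: →9(L), so W
7: →6(W), 3(W) — all W, so L
1: →7(L), so W
5: →1(W), 6(W) — all W, so L
2: →7(L), so W
4: →5(L), so W
8: →5(L), so W
The losing starting vertices are exactly the entries labelled L in this table (3 of them).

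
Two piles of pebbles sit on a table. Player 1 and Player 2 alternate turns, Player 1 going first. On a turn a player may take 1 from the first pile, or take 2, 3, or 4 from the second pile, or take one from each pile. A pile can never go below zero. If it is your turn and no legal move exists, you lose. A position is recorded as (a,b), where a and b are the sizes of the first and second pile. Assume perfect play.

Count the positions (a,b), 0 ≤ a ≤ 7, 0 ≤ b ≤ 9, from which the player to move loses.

28

Work bottom-up. With no move the player to move loses. Otherwise the position is W if at least one move leads to an L position for the opponent, and L if every move leads to a W.
Every move lowers a or b (never raises either), so fill the grid row by row in increasing a, and left to right within a row: each cell's successors are then already labelled.
      b=0  b=1  b=2  b=3  b=4  b=5  b=6  b=7  b=8  b=9
a=0:    L    L    W    W    W    W    L    L    W    W
a=1:    W    W    W    L    L    W    W    W    W    L
a=2:    L    L    W    W    W    W    L    L    W    W
a=3:    W    W    W    L    L    W    W    W    W    L
a=4:    L    L    W    W    W    W    L    L    W    W
a=5:    W    W    W    L    L    W    W    W    W    L
a=6:    L    L    W    W    W    W    L    L    W    W
a=7:    W    W    W    L    L    W    W    W    W    L
Cells with no legal move (terminal, hence L): (0,0), (0,1).
The remaining L cells, each justified by listing all of its moves:
(0,6): L (options (0,4)(W), (0,3)(W), (0,2)(W) are all W)
(0,7): L (options (0,5)(W), (0,4)(W), (0,3)(W) are all W)
(1,3): L (options (0,3)(W), (1,1)(W), (1,0)(W), (0,2)(W) are all W)
(1,4): L (options (0,4)(W), (1,2)(W), (1,1)(W), (1,0)(W), (0,3)(W) are all W)
(1,9): L (options (0,9)(W), (1,7)(W), (1,6)(W), (1,5)(W), (0,8)(W) are all W)
(2,0): L (sole option (1,0)(W) is W)
(2,1): L (options (1,1)(W), (1,0)(W) are all W)
(2,6): L (options (1,6)(W), (2,4)(W), (2,3)(W), (2,2)(W), (1,5)(W) are all W)
(2,7): L (options (1,7)(W), (2,5)(W), (2,4)(W), (2,3)(W), (1,6)(W) are all W)
(3,3): L (options (2,3)(W), (3,1)(W), (3,0)(W), (2,2)(W) are all W)
(3,4): L (options (2,4)(W), (3,2)(W), (3,1)(W), (3,0)(W), (2,3)(W) are all W)
(3,9): L (options (2,9)(W), (3,7)(W), (3,6)(W), (3,5)(W), (2,8)(W) are all W)
(4,0): L (sole option (3,0)(W) is W)
(4,1): L (options (3,1)(W), (3,0)(W) are all W)
(4,6): L (options (3,6)(W), (4,4)(W), (4,3)(W), (4,2)(W), (3,5)(W) are all W)
(4,7): L (options (3,7)(W), (4,5)(W), (4,4)(W), (4,3)(W), (3,6)(W) are all W)
(5,3): L (options (4,3)(W), (5,1)(W), (5,0)(W), (4,2)(W) are all W)
(5,4): L (options (4,4)(W), (5,2)(W), (5,1)(W), (5,0)(W), (4,3)(W) are all W)
(5,9): L (options (4,9)(W), (5,7)(W), (5,6)(W), (5,5)(W), (4,8)(W) are all W)
(6,0): L (sole option (5,0)(W) is W)
(6,1): L (options (5,1)(W), (5,0)(W) are all W)
(6,6): L (options (5,6)(W), (6,4)(W), (6,3)(W), (6,2)(W), (5,5)(W) are all W)
(6,7): L (options (5,7)(W), (6,5)(W), (6,4)(W), (6,3)(W), (5,6)(W) are all W)
(7,3): L (options (6,3)(W), (7,1)(W), (7,0)(W), (6,2)(W) are all W)
(7,4): L (options (6,4)(W), (7,2)(W), (7,1)(W), (7,0)(W), (6,3)(W) are all W)
(7,9): L (options (6,9)(W), (7,7)(W), (7,6)(W), (7,5)(W), (6,8)(W) are all W)
Every other cell has at least one move into one of the L cells above, so it is W.
L cells per row: a=0: 4, a=1: 3, a=2: 4, a=3: 3, a=4: 4, a=5: 3, a=6: 4, a=7: 3; total 28.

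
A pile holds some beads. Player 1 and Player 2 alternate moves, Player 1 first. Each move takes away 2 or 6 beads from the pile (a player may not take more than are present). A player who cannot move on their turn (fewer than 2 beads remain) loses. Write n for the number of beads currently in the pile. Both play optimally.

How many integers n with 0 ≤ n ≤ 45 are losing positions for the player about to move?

24

Use the standard recursion: the mover loses at a terminal position; elsewhere, the mover wins exactly when some move hands the opponent an L position.
n=0: no move → L
n=1: no move → L
n=2: reaches L-position 0 → W
n=3: reaches L-position 1 → W
n=4: only reaches 2(W), which is W → L
n=5: only reaches 3(W), which is W → L
n=6: reaches L-position 4 → W
n=7: reaches L-position 5 → W
n=8: only reaches 6(W), 2(W), all W → L
n=9: only reaches 7(W), 3(W), all W → L
n=10: reaches L-position 8 → W
n=11: reaches L-position 9 → W
n=12: only reaches 10(W), 6(W), all W → L
n=13: only reaches 11(W), 7(W), all W → L
n=14: reaches L-position 12 → W
n=15: reaches L-position 13 → W
n=16: only reaches 14(W), 10(W), all W → L
n=17: only reaches 15(W), 11(W), all W → L
n=18: reaches L-position 16 → W
n=19: reaches L-position 17 → W
n=20: only reaches 18(W), 14(W), all W → L
n=21: only reaches 19(W), 15(W), all W → L
n=22: reaches L-position 20 → W
n=23: reaches L-position 21 → W
n=24: only reaches 22(W), 18(W), all W → L
n=25: only reaches 23(W), 19(W), all W → L
n=26: reaches L-position 24 → W
n=27: reaches L-position 25 → W
n=28: only reaches 26(W), 22(W), all W → L
n=29: only reaches 27(W), 23(W), all W → L
n=30: reaches L-position 28 → W
n=31: reaches L-position 29 → W
n=32: only reaches 30(W), 26(W), all W → L
n=33: only reaches 31(W), 27(W), all W → L
n=34: reaches L-position 32 → W
n=35: reaches L-position 33 → W
n=36: only reaches 34(W), 30(W), all W → L
n=37: only reaches 35(W), 31(W), all W → L
n=38: reaches L-position 36 → W
n=39: reaches L-position 37 → W
n=40: only reaches 38(W), 34(W), all W → L
n=41: only reaches 39(W), 35(W), all W → L
n=42: reaches L-position 40 → W
n=43: reaches L-position 41 → W
n=44: only reaches 42(W), 38(W), all W → L
n=45: only reaches 43(W), 39(W), all W → L
L entries with 0 ≤ n ≤ 45: n = 0, 1, 4, 5, 8, 9, 12, 13, 16, 17, 20, 21, 24, 25, 28, 29, 32, 33, 36, 37, 40, 41, 44, 45; that makes 24.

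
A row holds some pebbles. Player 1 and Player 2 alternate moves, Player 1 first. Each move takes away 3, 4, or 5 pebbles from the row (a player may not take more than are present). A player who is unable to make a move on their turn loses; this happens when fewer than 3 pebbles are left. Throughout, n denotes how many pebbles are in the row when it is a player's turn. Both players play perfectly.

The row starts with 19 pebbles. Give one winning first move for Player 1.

Remove 3, leaving 16.

Positions with no move are L. A position that does have a move is losing for the player to move precisely when every available move leads to a winning position for the opponent. Fill in the labels:
n=0: no move → L
n=1: no move → L
n=2: no move → L
n=3: reaches L-position 0 → W
n=4: reaches L-position 1 → W
n=5: reaches L-position 2 → W
n=6: reaches L-position 2 → W
n=7: reaches L-position 2 → W
n=8: only reaches 5(W), 4(W), 3(W), all W → L
n=9: only reaches 6(W), 5(W), 4(W), all W → L
n=10: only reaches 7(W), 6(W), 5(W), all W → L
n=11: reaches L-position 8 → W
n=12: reaches L-position 9 → W
n=13: reaches L-position 10 → W
n=14: reaches L-position 10 → W
n=15: reaches L-position 10 → W
n=16: only reaches 13(W), 12(W), 11(W), all W → L
n=17: only reaches 14(W), 13(W), 12(W), all W → L
n=18: only reaches 15(W), 14(W), 13(W), all W → L
n=19: reaches L-position 16 → W
From 19, the L positions reachable in one move are: 16.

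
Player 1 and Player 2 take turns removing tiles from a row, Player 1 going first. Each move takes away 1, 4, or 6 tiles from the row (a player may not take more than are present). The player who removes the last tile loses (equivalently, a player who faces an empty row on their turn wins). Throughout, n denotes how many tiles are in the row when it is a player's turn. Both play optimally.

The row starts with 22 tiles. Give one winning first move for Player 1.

Classify positions by backward induction: terminal positions (no move available) are W. From any other position, the mover wins iff some move reaches an L.
n=0: no move; the opponent has just taken the last tile and therefore loses → W
n=1: L (sole option 0(W) is W)
n=2: W (go to 1, an L position)
n=3: L (sole option 2(W) is W)
n=4: W (go to 3, an L position)
n=5: W (go to 1, an L position)
n=6: L (options 5(W), 2(W), 0(W) are all W)
n=7: W (go to 6, an L position)
n=8: L (options 7(W), 4(W), 2(W) are all W)
n=9: W (go to 8, an L position)
n=10: W (go to 6, an L position)
n=11: L (options 10(W), 7(W), 5(W) are all W)
n=12: W (go to 11, an L position)
n=13: L (options 12(W), 9(W), 7(W) are all W)
n=14: W (go to 13, an L position)
n=15: W (go to 11, an L position)
n=16: L (options 15(W), 12(W), 10(W) are all W)
n=17: W (go to 16, an L position)
n=18: L (options 17(W), 14(W), 12(W) are all W)
n=19: W (go to 18, an L position)
n=20: W (go to 16, an L position)
n=21: L (options 20(W), 17(W), 15(W) are all W)
n=22: W (go to 21, an L position)
From 22, the L positions reachable in one move are: 21, 18, 16. Any move reaching one of these is winning.

Remove 1, leaving 21.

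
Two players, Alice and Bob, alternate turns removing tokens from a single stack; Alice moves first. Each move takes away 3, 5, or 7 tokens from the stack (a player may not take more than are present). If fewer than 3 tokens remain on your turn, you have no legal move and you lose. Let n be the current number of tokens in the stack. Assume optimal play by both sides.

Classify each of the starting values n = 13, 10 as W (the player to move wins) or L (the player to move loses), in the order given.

Label each position W (a win for the player to move) or L (a loss). A position with no legal move is L; any other position is W exactly when some move reaches an L, and L when every move reaches a W.
n=0: no move → L
n=1: no move → L
n=2: no move → L
n=3: reaches L-position 0 → W
n=4: reaches L-position 1 → W
n=5: reaches L-position 2 → W
n=6: reaches L-position 1 → W
n=7: reaches L-position 2 → W
n=8: reaches L-position 1 → W
n=9: reaches L-position 2 → W
n=10: only reaches 7(W), 5(W), 3(W), all W → L
n=11: only reaches 8(W), 6(W), 4(W), all W → L
n=12: only reaches 9(W), 7(W), 5(W), all W → L
n=13: reaches L-position 10 → W

13: W, 10: L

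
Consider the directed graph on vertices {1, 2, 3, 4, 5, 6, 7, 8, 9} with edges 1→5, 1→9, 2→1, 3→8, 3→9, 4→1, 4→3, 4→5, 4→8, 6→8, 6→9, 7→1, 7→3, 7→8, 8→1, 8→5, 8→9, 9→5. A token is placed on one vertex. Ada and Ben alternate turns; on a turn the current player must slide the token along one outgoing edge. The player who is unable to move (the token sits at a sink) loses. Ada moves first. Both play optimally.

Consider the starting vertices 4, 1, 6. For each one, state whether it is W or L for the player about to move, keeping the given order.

Positions with no move are L. A position that does have a move is losing for the player to move precisely when every available move leads to a winning position for the opponent. Fill in the labels:
Every edge goes from a vertex to one that appears earlier in the order 5, 9, 1, 8, 3, 6, 7, 4, 2, so processing vertices in that order labels each vertex after all of its successors.
5: no outgoing edge → L
9: →5(L), so W
1: →5(L), so W
8: →5(L), so W
3: →8(W), 9(W) — all W, so L
6: →8(W), 9(W) — all W, so L
7: →3(L), so W
4: →3(L), so W
2: →1(W) only, which is W, so L

4: W, 1: W, 6: L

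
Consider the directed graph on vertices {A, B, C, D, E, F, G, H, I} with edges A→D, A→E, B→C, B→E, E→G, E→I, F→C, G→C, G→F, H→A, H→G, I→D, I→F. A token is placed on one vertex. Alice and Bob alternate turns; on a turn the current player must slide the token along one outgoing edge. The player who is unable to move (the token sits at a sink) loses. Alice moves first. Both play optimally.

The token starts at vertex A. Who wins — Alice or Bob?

Build the W/L table. Terminal = L. A non-terminal position is W if it has a move to some L; otherwise it is L.
Every edge goes from a vertex to one that appears earlier in the order C, D, F, G, I, E, B, A, H, so processing vertices in that order labels each vertex after all of its successors.
C: no outgoing edge → L
D: no outgoing edge → L
F: W (go to C, an L position)
G: W (go to C, an L position)
I: W (go to D, an L position)
E: L (options I(W), G(W) are all W)
B: W (go to E, an L position)
A: W (go to E, an L position)
H: L (options A(W), G(W) are all W)
The starting position A is W: Alice should move to E, handing over an L position.

Alice wins.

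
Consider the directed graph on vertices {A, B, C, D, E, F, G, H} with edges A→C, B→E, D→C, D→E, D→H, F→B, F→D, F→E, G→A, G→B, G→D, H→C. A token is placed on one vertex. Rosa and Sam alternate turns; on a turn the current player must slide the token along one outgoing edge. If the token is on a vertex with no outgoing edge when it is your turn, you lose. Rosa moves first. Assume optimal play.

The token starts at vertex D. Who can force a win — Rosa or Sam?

Label each position W (a win for the player to move) or L (a loss). A position with no legal move is L; any other position is W exactly when some move reaches an L, and L when every move reaches a W.
Every edge goes from a vertex to one that appears earlier in the order C, E, H, D, B, A, F, G, so processing vertices in that order labels each vertex after all of its successors.
C: no outgoing edge → L
E: no outgoing edge → L
H: →C(L), so W
D: →E(L), so W
B: →E(L), so W
A: →C(L), so W
F: →E(L), so W
G: →A(W), B(W), D(W) — all W, so L
The starting position D is W: Rosa should move to E, handing over an L position.

Rosa wins.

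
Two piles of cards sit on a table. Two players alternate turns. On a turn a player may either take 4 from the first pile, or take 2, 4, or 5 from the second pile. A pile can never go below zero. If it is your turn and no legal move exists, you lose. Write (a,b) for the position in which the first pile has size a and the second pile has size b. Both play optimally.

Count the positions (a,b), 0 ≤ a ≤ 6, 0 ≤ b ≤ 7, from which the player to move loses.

18

Build the W/L table. Terminal = L. A non-terminal position is W if it has a move to some L; otherwise it is L.
Every move lowers a or b (never raises either), so fill the grid row by row in increasing a, and left to right within a row: each cell's successors are then already labelled.
      b=0  b=1  b=2  b=3  b=4  b=5  b=6  b=7
a=0:    L    L    W    W    W    W    W    L
a=1:    L    L    W    W    W    W    W    L
a=2:    L    L    W    W    W    W    W    L
a=3:    L    L    W    W    W    W    W    L
a=4:    W    W    L    L    W    W    W    W
a=5:    W    W    L    L    W    W    W    W
a=6:    W    W    L    L    W    W    W    W
Cells with no legal move (terminal, hence L): (0,0), (0,1), (1,0), (1,1), (2,0), (2,1), (3,0), (3,1).
The remaining L cells, each justified by listing all of its moves:
(0,7): only reaches (0,5)(W), (0,3)(W), (0,2)(W), all W → L
(1,7): only reaches (1,5)(W), (1,3)(W), (1,2)(W), all W → L
(2,7): only reaches (2,5)(W), (2,3)(W), (2,2)(W), all W → L
(3,7): only reaches (3,5)(W), (3,3)(W), (3,2)(W), all W → L
(4,2): only reaches (0,2)(W), (4,0)(W), all W → L
(4,3): only reaches (0,3)(W), (4,1)(W), all W → L
(5,2): only reaches (1,2)(W), (5,0)(W), all W → L
(5,3): only reaches (1,3)(W), (5,1)(W), all W → L
(6,2): only reaches (2,2)(W), (6,0)(W), all W → L
(6,3): only reaches (2,3)(W), (6,1)(W), all W → L
Every other cell has at least one move into one of the L cells above, so it is W.
L cells per row: a=0: 3, a=1: 3, a=2: 3, a=3: 3, a=4: 2, a=5: 2, a=6: 2; total 18.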